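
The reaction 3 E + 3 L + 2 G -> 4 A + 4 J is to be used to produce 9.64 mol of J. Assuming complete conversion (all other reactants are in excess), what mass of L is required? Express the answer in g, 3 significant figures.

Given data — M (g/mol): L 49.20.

356 g

n(J) = 9.640 mol
n(L) = (3/4) × 9.640 = 7.230 mol
mass = 7.230 × 49.20 = 355.7 g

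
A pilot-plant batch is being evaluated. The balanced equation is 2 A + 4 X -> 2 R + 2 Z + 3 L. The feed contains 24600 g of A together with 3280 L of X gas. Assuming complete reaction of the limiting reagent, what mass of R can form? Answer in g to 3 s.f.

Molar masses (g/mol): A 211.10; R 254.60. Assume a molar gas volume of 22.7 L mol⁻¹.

n(A) = 24600 / 211.10 = 116.5 mol
n(X) = 3280 / 22.7 = 144.5 mol
n/ν for A = 116.5/2 = 58.25
n/ν for X = 144.5/4 = 36.13
Smallest n/ν is X → limiting reagent.
n(R) = (2/4) × 144.5 = 72.25 mol
mass = 72.25 × 254.60 = 18390 g

18400 g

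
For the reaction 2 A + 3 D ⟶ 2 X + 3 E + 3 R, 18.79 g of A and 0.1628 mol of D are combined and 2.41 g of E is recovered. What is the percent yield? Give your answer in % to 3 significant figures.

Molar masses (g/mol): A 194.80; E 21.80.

76.4 %

n(A) = 18.79 / 194.80 = 0.09646 mol
n(D) = 0.1628 mol
n/ν for A = 0.09646/2 = 0.04823
n/ν for D = 0.1628/3 = 0.05427
Smallest n/ν is A → limiting reagent.
theoretical n(E) = (3/2) × 0.09646 = 0.1447 mol → 3.154 g
% yield = 2.41 / 3.154 × 100 = 76.41 %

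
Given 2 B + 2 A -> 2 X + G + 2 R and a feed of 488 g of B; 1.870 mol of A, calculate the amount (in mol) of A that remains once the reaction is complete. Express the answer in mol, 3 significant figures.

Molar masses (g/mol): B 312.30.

0.307 mol

n(B) = 488.0 / 312.30 = 1.563 mol
n(A) = 1.870 mol
n/ν for B = 1.563/2 = 0.7815
n/ν for A = 1.870/2 = 0.9350
Smallest n/ν is B → limiting reagent.
A consumed = (2/2) × 1.563 = 1.563 mol
A remaining = 1.870 − 1.563 = 0.3070 mol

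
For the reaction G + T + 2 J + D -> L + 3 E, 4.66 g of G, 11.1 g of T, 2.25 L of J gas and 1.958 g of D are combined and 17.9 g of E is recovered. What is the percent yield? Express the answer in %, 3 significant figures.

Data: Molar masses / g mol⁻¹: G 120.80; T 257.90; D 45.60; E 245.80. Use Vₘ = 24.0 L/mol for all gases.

n(G) = 4.660 / 120.80 = 0.03858 mol
n(T) = 11.10 / 257.90 = 0.04304 mol
n(J) = 2.250 / 24.0 = 0.09375 mol
n(D) = 1.958 / 45.60 = 0.04294 mol
n/ν for G = 0.03858/1 = 0.03858
n/ν for T = 0.04304/1 = 0.04304
n/ν for J = 0.09375/2 = 0.04688
n/ν for D = 0.04294/1 = 0.04294
Smallest n/ν is G → limiting reagent.
theoretical n(E) = (3/1) × 0.03858 = 0.1157 mol → 28.44 g
% yield = 17.9 / 28.44 × 100 = 62.94 %

62.9 %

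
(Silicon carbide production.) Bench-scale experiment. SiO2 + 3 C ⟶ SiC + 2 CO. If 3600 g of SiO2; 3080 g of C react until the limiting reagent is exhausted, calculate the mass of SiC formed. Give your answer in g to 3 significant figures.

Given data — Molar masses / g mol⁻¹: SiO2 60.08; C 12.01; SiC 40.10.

n(SiO2) = 3600 / 60.08 = 59.92 mol
n(C) = 3080 / 12.01 = 256.5 mol
n/ν → SiO2: 59.92, C: 85.50; SiO2 is limiting.
n(SiC) = (1/1) × 59.92 = 59.92 mol
mass = 59.92 × 40.10 = 2403 g

2400 g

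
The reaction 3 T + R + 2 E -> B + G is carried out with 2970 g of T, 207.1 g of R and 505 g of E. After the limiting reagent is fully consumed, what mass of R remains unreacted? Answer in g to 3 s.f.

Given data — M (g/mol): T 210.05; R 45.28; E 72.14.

n(T) = 2970 / 210.05 = 14.14 mol
n(R) = 207.1 / 45.28 = 4.574 mol
n(E) = 505.0 / 72.14 = 7.000 mol
n/ν → T: 4.713, R: 4.574, E: 3.500; E is limiting.
R consumed = (1/2) × 7.000 = 3.500 mol
R remaining = 4.574 − 3.500 = 1.074 mol
mass = 1.074 × 45.28 = 48.63 g

48.6 g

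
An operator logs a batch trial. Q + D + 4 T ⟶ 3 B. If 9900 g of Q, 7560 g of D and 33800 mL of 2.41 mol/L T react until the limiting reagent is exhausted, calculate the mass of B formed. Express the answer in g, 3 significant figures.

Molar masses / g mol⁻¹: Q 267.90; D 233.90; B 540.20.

33000 g

n(Q) = 9900 / 267.90 = 36.95 mol
n(D) = 7560 / 233.90 = 32.32 mol
n(T) = 2.41 × 33800/1000 = 81.46 mol
n/ν for Q = 36.95/1 = 36.95
n/ν for D = 32.32/1 = 32.32
n/ν for T = 81.46/4 = 20.37
Smallest n/ν is T → limiting reagent.
n(B) = (3/4) × 81.46 = 61.10 mol
mass = 61.10 × 540.20 = 33010 g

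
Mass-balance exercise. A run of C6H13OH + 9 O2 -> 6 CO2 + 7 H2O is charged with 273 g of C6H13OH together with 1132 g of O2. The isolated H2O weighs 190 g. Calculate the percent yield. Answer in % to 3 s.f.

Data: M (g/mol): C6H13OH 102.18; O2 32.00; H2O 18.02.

56.4 %

n(C6H13OH) = 273.0 / 102.18 = 2.672 mol
n(O2) = 1132 / 32.00 = 35.38 mol
n/ν → C6H13OH: 2.672, O2: 3.931; C6H13OH is limiting.
theoretical n(H2O) = (7/1) × 2.672 = 18.70 mol → 337.0 g
% yield = 190 / 337.0 × 100 = 56.38 %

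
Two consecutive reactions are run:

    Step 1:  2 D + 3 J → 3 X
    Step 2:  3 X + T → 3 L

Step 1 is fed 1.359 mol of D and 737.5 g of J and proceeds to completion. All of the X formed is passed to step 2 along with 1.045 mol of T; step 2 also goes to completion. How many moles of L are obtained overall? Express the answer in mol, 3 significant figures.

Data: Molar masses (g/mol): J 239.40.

2.04 mol

Step 1:
n(D) = 1.359 mol
n(J) = 737.5 / 239.40 = 3.081 mol
n/ν for D = 1.359/2 = 0.6795
n/ν for J = 3.081/3 = 1.027
Smallest n/ν is D → limiting reagent.
n(X) produced = (3/2) × 1.359 = 2.039 mol
Step 2:
n(X) available = 2.039 mol
n(T) = 1.045 mol
n/ν for X = 2.039/3 = 0.6797
n/ν for T = 1.045/1 = 1.045
Smallest n/ν is X → limiting reagent.
n(L) = (3/3) × 2.039 = 2.039 mol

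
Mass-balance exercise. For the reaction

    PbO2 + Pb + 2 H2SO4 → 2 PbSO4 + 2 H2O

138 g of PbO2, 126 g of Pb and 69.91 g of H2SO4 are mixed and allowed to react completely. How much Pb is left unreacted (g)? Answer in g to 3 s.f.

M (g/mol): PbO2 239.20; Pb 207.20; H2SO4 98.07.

52.1 g

n(PbO2) = 138.0 / 239.20 = 0.5769 mol
n(Pb) = 126.0 / 207.20 = 0.6081 mol
n(H2SO4) = 69.91 / 98.07 = 0.7129 mol
n/ν → PbO2: 0.5769, Pb: 0.6081, H2SO4: 0.3565; H2SO4 is limiting.
Pb consumed = (1/2) × 0.7129 = 0.3565 mol
Pb remaining = 0.6081 − 0.3565 = 0.2516 mol
mass = 0.2516 × 207.20 = 52.13 g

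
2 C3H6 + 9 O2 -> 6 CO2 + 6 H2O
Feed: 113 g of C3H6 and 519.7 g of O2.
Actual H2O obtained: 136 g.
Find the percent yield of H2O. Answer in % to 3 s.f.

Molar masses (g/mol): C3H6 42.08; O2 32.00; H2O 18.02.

n(C3H6) = 113.0 / 42.08 = 2.685 mol
n(O2) = 519.7 / 32.00 = 16.24 mol
n/ν for C3H6 = 2.685/2 = 1.343
n/ν for O2 = 16.24/9 = 1.804
Smallest n/ν is C3H6 → limiting reagent.
theoretical n(H2O) = (6/2) × 2.685 = 8.055 mol → 145.2 g
% yield = 136 / 145.2 × 100 = 93.66 %

93.7 %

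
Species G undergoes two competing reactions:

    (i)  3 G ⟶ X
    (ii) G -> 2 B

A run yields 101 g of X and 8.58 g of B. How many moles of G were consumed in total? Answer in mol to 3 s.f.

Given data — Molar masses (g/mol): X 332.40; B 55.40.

n(X) = 101 / 332.40 = 0.3039 mol
n(B) = 8.58 / 55.40 = 0.1549 mol
n(G) via (i) = (3/1)×0.3039 = 0.9117 mol
n(G) via (ii) = (1/2)×0.1549 = 0.07745 mol
total n(G) = 0.9117 + 0.07745 = 0.9892 mol

0.989 mol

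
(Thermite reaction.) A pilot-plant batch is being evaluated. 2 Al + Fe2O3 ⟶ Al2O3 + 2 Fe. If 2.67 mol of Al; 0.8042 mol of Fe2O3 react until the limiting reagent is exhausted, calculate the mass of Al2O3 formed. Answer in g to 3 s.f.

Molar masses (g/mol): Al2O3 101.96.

n(Al) = 2.670 mol
n(Fe2O3) = 0.8042 mol
n/ν for Al = 2.670/2 = 1.335
n/ν for Fe2O3 = 0.8042/1 = 0.8042
Smallest n/ν is Fe2O3 → limiting reagent.
n(Al2O3) = (1/1) × 0.8042 = 0.8042 mol
mass = 0.8042 × 101.96 = 82.00 g

82.0 g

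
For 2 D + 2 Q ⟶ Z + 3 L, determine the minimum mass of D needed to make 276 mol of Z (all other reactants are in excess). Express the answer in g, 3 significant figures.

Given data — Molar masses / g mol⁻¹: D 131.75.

72700 g

n(Z) = 276.0 mol
n(D) = (2/1) × 276.0 = 552.0 mol
mass = 552.0 × 131.75 = 72730 g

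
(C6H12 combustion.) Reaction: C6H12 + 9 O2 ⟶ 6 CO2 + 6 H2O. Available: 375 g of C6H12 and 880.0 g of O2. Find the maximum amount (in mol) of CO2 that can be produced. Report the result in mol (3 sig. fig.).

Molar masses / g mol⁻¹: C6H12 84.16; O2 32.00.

n(C6H12) = 375.0 / 84.16 = 4.456 mol
n(O2) = 880.0 / 32.00 = 27.50 mol
n/ν for C6H12 = 4.456/1 = 4.456
n/ν for O2 = 27.50/9 = 3.056
Smallest n/ν is O2 → limiting reagent.
n(CO2) = (6/9) × 27.50 = 18.33 mol

18.3 mol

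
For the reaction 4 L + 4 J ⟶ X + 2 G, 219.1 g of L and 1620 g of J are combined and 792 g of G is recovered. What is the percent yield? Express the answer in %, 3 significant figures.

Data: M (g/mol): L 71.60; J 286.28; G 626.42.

82.6 %

n(L) = 219.1 / 71.60 = 3.060 mol
n(J) = 1620 / 286.28 = 5.659 mol
n/ν → L: 0.7650, J: 1.415; L is limiting.
theoretical n(G) = (2/4) × 3.060 = 1.530 mol → 958.4 g
% yield = 792 / 958.4 × 100 = 82.64 %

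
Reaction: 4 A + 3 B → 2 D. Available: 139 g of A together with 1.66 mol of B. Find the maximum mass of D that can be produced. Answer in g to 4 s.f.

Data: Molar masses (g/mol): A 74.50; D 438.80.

n(A) = 139.0 / 74.50 = 1.866 mol
n(B) = 1.660 mol
n/ν for A = 1.866/4 = 0.4665
n/ν for B = 1.660/3 = 0.5533
Smallest n/ν is A → limiting reagent.
n(D) = (2/4) × 1.866 = 0.9330 mol
mass = 0.9330 × 438.80 = 409.4 g

409.4 g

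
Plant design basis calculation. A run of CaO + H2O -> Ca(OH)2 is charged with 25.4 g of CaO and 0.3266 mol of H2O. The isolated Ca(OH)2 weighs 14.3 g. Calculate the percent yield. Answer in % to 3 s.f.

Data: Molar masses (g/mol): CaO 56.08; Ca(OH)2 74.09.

n(CaO) = 25.40 / 56.08 = 0.4529 mol
n(H2O) = 0.3266 mol
n/ν for CaO = 0.4529/1 = 0.4529
n/ν for H2O = 0.3266/1 = 0.3266
Smallest n/ν is H2O → limiting reagent.
theoretical n(Ca(OH)2) = (1/1) × 0.3266 = 0.3266 mol → 24.20 g
% yield = 14.3 / 24.20 × 100 = 59.09 %

59.1 %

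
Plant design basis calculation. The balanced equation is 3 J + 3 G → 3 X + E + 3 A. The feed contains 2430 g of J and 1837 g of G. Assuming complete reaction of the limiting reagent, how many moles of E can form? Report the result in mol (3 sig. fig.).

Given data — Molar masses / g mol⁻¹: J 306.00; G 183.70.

n(J) = 2430 / 306.00 = 7.941 mol
n(G) = 1837 / 183.70 = 10.00 mol
n/ν for J = 7.941/3 = 2.647
n/ν for G = 10.00/3 = 3.333
Smallest n/ν is J → limiting reagent.
n(E) = (1/3) × 7.941 = 2.647 mol

2.65 mol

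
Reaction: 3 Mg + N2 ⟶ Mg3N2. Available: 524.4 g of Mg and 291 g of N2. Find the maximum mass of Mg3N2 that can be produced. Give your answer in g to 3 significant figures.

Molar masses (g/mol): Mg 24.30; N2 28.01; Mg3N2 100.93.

n(Mg) = 524.4 / 24.30 = 21.58 mol
n(N2) = 291.0 / 28.01 = 10.39 mol
n/ν for Mg = 21.58/3 = 7.193
n/ν for N2 = 10.39/1 = 10.39
Smallest n/ν is Mg → limiting reagent.
n(Mg3N2) = (1/3) × 21.58 = 7.193 mol
mass = 7.193 × 100.93 = 726.0 g

726 g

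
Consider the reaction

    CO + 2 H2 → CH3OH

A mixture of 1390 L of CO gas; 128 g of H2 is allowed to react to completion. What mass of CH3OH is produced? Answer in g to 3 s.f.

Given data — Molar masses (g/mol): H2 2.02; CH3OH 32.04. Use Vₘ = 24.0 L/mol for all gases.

n(CO) = 1390 / 24.0 = 57.92 mol
n(H2) = 128.0 / 2.02 = 63.37 mol
n/ν for CO = 57.92/1 = 57.92
n/ν for H2 = 63.37/2 = 31.69
Smallest n/ν is H2 → limiting reagent.
n(CH3OH) = (1/2) × 63.37 = 31.69 mol
mass = 31.69 × 32.04 = 1015 g

1020 g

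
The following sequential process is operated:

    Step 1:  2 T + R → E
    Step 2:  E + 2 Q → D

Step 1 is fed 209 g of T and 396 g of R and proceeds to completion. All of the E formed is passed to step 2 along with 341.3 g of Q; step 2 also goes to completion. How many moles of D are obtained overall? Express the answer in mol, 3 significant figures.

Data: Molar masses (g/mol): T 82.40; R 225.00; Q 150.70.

1.13 mol

Step 1:
n(T) = 209.0 / 82.40 = 2.536 mol
n(R) = 396.0 / 225.00 = 1.760 mol
n/ν for T = 2.536/2 = 1.268
n/ν for R = 1.760/1 = 1.760
Smallest n/ν is T → limiting reagent.
n(E) produced = (1/2) × 2.536 = 1.268 mol
Step 2:
n(E) available = 1.268 mol
n(Q) = 341.3 / 150.70 = 2.265 mol
n/ν for E = 1.268/1 = 1.268
n/ν for Q = 2.265/2 = 1.133
Smallest n/ν is Q → limiting reagent.
n(D) = (1/2) × 2.265 = 1.133 mol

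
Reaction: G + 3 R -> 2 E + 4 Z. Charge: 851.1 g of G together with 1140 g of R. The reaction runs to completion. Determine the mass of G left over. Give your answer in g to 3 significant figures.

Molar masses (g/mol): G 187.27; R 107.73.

191 g

n(G) = 851.1 / 187.27 = 4.545 mol
n(R) = 1140 / 107.73 = 10.58 mol
n/ν for G = 4.545/1 = 4.545
n/ν for R = 10.58/3 = 3.527
Smallest n/ν is R → limiting reagent.
G consumed = (1/3) × 10.58 = 3.527 mol
G remaining = 4.545 − 3.527 = 1.018 mol
mass = 1.018 × 187.27 = 190.6 g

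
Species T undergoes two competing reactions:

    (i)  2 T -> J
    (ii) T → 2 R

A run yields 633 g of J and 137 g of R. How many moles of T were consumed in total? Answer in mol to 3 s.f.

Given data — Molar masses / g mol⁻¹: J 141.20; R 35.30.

10.9 mol

n(J) = 633 / 141.20 = 4.483 mol
n(R) = 137 / 35.30 = 3.881 mol
n(T) via (i) = (2/1)×4.483 = 8.966 mol
n(T) via (ii) = (1/2)×3.881 = 1.941 mol
total n(T) = 8.966 + 1.941 = 10.91 mol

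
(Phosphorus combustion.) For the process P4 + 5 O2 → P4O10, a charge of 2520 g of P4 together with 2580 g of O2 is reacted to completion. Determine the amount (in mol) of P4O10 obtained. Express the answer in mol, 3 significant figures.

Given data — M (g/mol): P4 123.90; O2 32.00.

16.1 mol

n(P4) = 2520 / 123.90 = 20.34 mol
n(O2) = 2580 / 32.00 = 80.63 mol
n/ν → P4: 20.34, O2: 16.13; O2 is limiting.
n(P4O10) = (1/5) × 80.63 = 16.13 mol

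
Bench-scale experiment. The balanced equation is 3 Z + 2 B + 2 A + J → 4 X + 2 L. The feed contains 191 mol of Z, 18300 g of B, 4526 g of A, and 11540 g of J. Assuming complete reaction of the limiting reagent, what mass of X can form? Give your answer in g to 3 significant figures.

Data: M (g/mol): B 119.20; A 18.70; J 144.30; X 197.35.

50300 g

n(Z) = 191.0 mol
n(B) = 18300 / 119.20 = 153.5 mol
n(A) = 4526 / 18.70 = 242.0 mol
n(J) = 11540 / 144.30 = 79.97 mol
n/ν → Z: 63.67, B: 76.75, A: 121.0, J: 79.97; Z is limiting.
n(X) = (4/3) × 191.0 = 254.7 mol
mass = 254.7 × 197.35 = 50270 g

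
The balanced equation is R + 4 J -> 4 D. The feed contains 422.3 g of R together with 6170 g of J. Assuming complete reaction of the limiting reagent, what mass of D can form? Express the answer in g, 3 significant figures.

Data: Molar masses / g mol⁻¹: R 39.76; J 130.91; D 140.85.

n(R) = 422.3 / 39.76 = 10.62 mol
n(J) = 6170 / 130.91 = 47.13 mol
n/ν → R: 10.62, J: 11.78; R is limiting.
n(D) = (4/1) × 10.62 = 42.48 mol
mass = 42.48 × 140.85 = 5983 g

5980 g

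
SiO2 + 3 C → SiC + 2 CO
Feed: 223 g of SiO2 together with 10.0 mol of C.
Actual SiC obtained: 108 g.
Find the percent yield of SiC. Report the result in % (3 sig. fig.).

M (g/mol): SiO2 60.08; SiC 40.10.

n(SiO2) = 223.0 / 60.08 = 3.712 mol
n(C) = 10.00 mol
n/ν for SiO2 = 3.712/1 = 3.712
n/ν for C = 10.00/3 = 3.333
Smallest n/ν is C → limiting reagent.
theoretical n(SiC) = (1/3) × 10.00 = 3.333 mol → 133.7 g
% yield = 108 / 133.7 × 100 = 80.78 %

80.8 %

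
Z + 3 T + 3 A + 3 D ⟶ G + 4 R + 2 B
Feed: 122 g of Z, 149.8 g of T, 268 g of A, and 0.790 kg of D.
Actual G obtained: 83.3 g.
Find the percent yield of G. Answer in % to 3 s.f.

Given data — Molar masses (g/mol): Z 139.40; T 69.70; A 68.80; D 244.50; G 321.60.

n(Z) = 122.0 / 139.40 = 0.8752 mol
n(T) = 149.8 / 69.70 = 2.149 mol
n(A) = 268.0 / 68.80 = 3.895 mol
n(D) = 0.7900×1000 / 244.50 = 3.231 mol
n/ν for Z = 0.8752/1 = 0.8752
n/ν for T = 2.149/3 = 0.7163
n/ν for A = 3.895/3 = 1.298
n/ν for D = 3.231/3 = 1.077
Smallest n/ν is T → limiting reagent.
theoretical n(G) = (1/3) × 2.149 = 0.7163 mol → 230.4 g
% yield = 83.3 / 230.4 × 100 = 36.15 %

36.2 %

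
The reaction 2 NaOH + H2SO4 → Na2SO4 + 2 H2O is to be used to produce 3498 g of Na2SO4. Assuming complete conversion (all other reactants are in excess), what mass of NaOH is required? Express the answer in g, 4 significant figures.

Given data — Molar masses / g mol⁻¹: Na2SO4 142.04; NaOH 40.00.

1970 g

n(Na2SO4) = 3498 / 142.04 = 24.63 mol
n(NaOH) = (2/1) × 24.63 = 49.26 mol
mass = 49.26 × 40.00 = 1970 g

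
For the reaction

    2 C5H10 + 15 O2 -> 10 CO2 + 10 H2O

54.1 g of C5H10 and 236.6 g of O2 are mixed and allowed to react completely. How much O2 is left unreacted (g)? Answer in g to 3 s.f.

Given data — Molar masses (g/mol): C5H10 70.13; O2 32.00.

51.5 g

n(C5H10) = 54.10 / 70.13 = 0.7714 mol
n(O2) = 236.6 / 32.00 = 7.394 mol
n/ν for C5H10 = 0.7714/2 = 0.3857
n/ν for O2 = 7.394/15 = 0.4929
Smallest n/ν is C5H10 → limiting reagent.
O2 consumed = (15/2) × 0.7714 = 5.786 mol
O2 remaining = 7.394 − 5.786 = 1.608 mol
mass = 1.608 × 32.00 = 51.46 g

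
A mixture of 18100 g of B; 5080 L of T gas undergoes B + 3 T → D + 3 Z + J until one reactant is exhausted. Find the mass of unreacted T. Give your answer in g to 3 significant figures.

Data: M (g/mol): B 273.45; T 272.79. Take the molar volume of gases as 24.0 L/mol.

n(B) = 18100 / 273.45 = 66.19 mol
n(T) = 5080 / 24.0 = 211.7 mol
n/ν → B: 66.19, T: 70.57; B is limiting.
T consumed = (3/1) × 66.19 = 198.6 mol
T remaining = 211.7 − 198.6 = 13.10 mol
mass = 13.10 × 272.79 = 3574 g

3570 g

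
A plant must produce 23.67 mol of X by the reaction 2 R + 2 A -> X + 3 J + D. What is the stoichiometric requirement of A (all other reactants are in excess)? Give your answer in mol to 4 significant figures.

47.34 mol

n(X) = 23.67 mol
n(A) = (2/1) × 23.67 = 47.34 mol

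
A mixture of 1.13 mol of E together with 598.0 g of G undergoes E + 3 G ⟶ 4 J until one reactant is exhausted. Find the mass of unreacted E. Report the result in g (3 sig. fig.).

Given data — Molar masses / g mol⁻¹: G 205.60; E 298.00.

47.8 g

n(E) = 1.130 mol
n(G) = 598.0 / 205.60 = 2.909 mol
n/ν for E = 1.130/1 = 1.130
n/ν for G = 2.909/3 = 0.9697
Smallest n/ν is G → limiting reagent.
E consumed = (1/3) × 2.909 = 0.9697 mol
E remaining = 1.130 − 0.9697 = 0.1603 mol
mass = 0.1603 × 298.00 = 47.77 g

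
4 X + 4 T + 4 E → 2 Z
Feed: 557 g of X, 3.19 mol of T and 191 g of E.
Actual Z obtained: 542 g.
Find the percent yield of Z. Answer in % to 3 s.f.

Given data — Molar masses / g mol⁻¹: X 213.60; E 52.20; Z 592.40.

70.2 %

n(X) = 557.0 / 213.60 = 2.608 mol
n(T) = 3.190 mol
n(E) = 191.0 / 52.20 = 3.659 mol
n/ν for X = 2.608/4 = 0.6520
n/ν for T = 3.190/4 = 0.7975
n/ν for E = 3.659/4 = 0.9148
Smallest n/ν is X → limiting reagent.
theoretical n(Z) = (2/4) × 2.608 = 1.304 mol → 772.5 g
% yield = 542 / 772.5 × 100 = 70.16 %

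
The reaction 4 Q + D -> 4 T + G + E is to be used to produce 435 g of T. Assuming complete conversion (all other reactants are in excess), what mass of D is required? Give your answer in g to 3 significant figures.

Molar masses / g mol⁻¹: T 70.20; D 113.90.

n(T) = 435 / 70.20 = 6.197 mol
n(D) = (1/4) × 6.197 = 1.549 mol
mass = 1.549 × 113.90 = 176.4 g

176 g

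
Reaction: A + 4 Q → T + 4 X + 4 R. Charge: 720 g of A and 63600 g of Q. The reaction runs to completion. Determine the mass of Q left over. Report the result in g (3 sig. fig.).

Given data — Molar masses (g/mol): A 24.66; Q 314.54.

n(A) = 720.0 / 24.66 = 29.20 mol
n(Q) = 63600 / 314.54 = 202.2 mol
n/ν for A = 29.20/1 = 29.20
n/ν for Q = 202.2/4 = 50.55
Smallest n/ν is A → limiting reagent.
Q consumed = (4/1) × 29.20 = 116.8 mol
Q remaining = 202.2 − 116.8 = 85.40 mol
mass = 85.40 × 314.54 = 26860 g

26900 g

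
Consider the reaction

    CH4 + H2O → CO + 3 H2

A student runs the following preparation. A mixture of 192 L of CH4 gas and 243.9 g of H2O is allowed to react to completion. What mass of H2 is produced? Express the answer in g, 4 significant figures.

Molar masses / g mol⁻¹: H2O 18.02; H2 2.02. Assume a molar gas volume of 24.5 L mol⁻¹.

47.49 g

n(CH4) = 192.0 / 24.5 = 7.837 mol
n(H2O) = 243.9 / 18.02 = 13.53 mol
n/ν → CH4: 7.837, H2O: 13.53; CH4 is limiting.
n(H2) = (3/1) × 7.837 = 23.51 mol
mass = 23.51 × 2.02 = 47.49 g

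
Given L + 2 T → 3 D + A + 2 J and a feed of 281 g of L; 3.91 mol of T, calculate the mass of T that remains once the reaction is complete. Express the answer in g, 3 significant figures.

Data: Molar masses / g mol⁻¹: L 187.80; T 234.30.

215 g

n(L) = 281.0 / 187.80 = 1.496 mol
n(T) = 3.910 mol
n/ν → L: 1.496, T: 1.955; L is limiting.
T consumed = (2/1) × 1.496 = 2.992 mol
T remaining = 3.910 − 2.992 = 0.9180 mol
mass = 0.9180 × 234.30 = 215.1 g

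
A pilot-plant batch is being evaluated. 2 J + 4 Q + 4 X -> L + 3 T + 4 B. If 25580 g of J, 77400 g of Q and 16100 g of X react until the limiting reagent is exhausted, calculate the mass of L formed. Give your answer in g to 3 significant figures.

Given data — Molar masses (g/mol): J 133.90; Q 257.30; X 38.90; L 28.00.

n(J) = 25580 / 133.90 = 191.0 mol
n(Q) = 77400 / 257.30 = 300.8 mol
n(X) = 16100 / 38.90 = 413.9 mol
n/ν for J = 191.0/2 = 95.50
n/ν for Q = 300.8/4 = 75.20
n/ν for X = 413.9/4 = 103.5
Smallest n/ν is Q → limiting reagent.
n(L) = (1/4) × 300.8 = 75.20 mol
mass = 75.20 × 28.00 = 2106 g

2110 g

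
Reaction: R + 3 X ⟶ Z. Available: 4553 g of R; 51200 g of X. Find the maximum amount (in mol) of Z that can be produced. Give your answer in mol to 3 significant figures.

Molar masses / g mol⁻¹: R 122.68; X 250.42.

37.1 mol

n(R) = 4553 / 122.68 = 37.11 mol
n(X) = 51200 / 250.42 = 204.5 mol
n/ν for R = 37.11/1 = 37.11
n/ν for X = 204.5/3 = 68.17
Smallest n/ν is R → limiting reagent.
n(Z) = (1/1) × 37.11 = 37.11 mol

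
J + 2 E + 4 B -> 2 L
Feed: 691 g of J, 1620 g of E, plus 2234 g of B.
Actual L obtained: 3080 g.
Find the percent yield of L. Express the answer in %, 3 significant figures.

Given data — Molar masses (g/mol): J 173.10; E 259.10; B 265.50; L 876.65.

83.5 %

n(J) = 691.0 / 173.10 = 3.992 mol
n(E) = 1620 / 259.10 = 6.252 mol
n(B) = 2234 / 265.50 = 8.414 mol
n/ν for J = 3.992/1 = 3.992
n/ν for E = 6.252/2 = 3.126
n/ν for B = 8.414/4 = 2.104
Smallest n/ν is B → limiting reagent.
theoretical n(L) = (2/4) × 8.414 = 4.207 mol → 3688 g
% yield = 3080 / 3688 × 100 = 83.51 %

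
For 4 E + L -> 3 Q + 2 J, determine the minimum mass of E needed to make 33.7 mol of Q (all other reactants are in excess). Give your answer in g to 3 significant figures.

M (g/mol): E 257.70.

11600 g

n(Q) = 33.70 mol
n(E) = (4/3) × 33.70 = 44.93 mol
mass = 44.93 × 257.70 = 11580 g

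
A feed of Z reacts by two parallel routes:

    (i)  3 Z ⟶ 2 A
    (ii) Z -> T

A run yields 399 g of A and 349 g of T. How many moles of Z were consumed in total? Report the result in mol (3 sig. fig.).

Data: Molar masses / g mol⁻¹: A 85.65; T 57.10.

n(A) = 399 / 85.65 = 4.658 mol
n(T) = 349 / 57.10 = 6.112 mol
n(Z) via (i) = (3/2)×4.658 = 6.987 mol
n(Z) via (ii) = (1/1)×6.112 = 6.112 mol
total n(Z) = 6.987 + 6.112 = 13.10 mol

13.1 mol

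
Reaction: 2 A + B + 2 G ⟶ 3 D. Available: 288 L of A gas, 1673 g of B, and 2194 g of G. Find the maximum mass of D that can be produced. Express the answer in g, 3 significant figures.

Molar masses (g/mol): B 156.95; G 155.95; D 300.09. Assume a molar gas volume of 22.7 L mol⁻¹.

n(A) = 288.0 / 22.7 = 12.69 mol
n(B) = 1673 / 156.95 = 10.66 mol
n(G) = 2194 / 155.95 = 14.07 mol
n/ν for A = 12.69/2 = 6.345
n/ν for B = 10.66/1 = 10.66
n/ν for G = 14.07/2 = 7.035
Smallest n/ν is A → limiting reagent.
n(D) = (3/2) × 12.69 = 19.04 mol
mass = 19.04 × 300.09 = 5714 g

5710 g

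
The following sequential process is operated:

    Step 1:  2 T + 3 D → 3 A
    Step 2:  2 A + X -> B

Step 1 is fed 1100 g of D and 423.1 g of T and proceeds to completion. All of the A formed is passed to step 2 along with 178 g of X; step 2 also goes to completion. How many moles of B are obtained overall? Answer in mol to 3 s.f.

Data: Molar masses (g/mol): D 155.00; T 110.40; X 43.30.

2.87 mol

Step 1:
n(D) = 1100 / 155.00 = 7.097 mol
n(T) = 423.1 / 110.40 = 3.832 mol
n/ν for D = 7.097/3 = 2.366
n/ν for T = 3.832/2 = 1.916
Smallest n/ν is T → limiting reagent.
n(A) produced = (3/2) × 3.832 = 5.748 mol
Step 2:
n(A) available = 5.748 mol
n(X) = 178.0 / 43.30 = 4.111 mol
n/ν for A = 5.748/2 = 2.874
n/ν for X = 4.111/1 = 4.111
Smallest n/ν is A → limiting reagent.
n(B) = (1/2) × 5.748 = 2.874 mol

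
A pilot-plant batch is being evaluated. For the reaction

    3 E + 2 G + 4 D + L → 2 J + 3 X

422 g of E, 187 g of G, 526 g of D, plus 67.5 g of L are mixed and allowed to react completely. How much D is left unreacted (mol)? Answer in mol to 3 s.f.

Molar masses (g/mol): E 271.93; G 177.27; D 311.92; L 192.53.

0.284 mol

n(E) = 422.0 / 271.93 = 1.552 mol
n(G) = 187.0 / 177.27 = 1.055 mol
n(D) = 526.0 / 311.92 = 1.686 mol
n(L) = 67.50 / 192.53 = 0.3506 mol
n/ν for E = 1.552/3 = 0.5173
n/ν for G = 1.055/2 = 0.5275
n/ν for D = 1.686/4 = 0.4215
n/ν for L = 0.3506/1 = 0.3506
Smallest n/ν is L → limiting reagent.
D consumed = (4/1) × 0.3506 = 1.402 mol
D remaining = 1.686 − 1.402 = 0.2840 mol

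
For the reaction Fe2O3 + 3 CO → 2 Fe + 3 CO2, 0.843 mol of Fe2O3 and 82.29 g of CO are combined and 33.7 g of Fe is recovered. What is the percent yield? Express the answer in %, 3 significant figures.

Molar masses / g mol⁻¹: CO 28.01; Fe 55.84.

n(Fe2O3) = 0.8430 mol
n(CO) = 82.29 / 28.01 = 2.938 mol
n/ν for Fe2O3 = 0.8430/1 = 0.8430
n/ν for CO = 2.938/3 = 0.9793
Smallest n/ν is Fe2O3 → limiting reagent.
theoretical n(Fe) = (2/1) × 0.8430 = 1.686 mol → 94.15 g
% yield = 33.7 / 94.15 × 100 = 35.79 %

35.8 %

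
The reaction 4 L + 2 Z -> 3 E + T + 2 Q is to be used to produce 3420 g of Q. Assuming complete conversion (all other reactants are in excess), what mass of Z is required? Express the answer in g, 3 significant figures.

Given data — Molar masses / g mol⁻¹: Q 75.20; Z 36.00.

n(Q) = 3420 / 75.20 = 45.48 mol
n(Z) = (2/2) × 45.48 = 45.48 mol
mass = 45.48 × 36.00 = 1637 g

1640 g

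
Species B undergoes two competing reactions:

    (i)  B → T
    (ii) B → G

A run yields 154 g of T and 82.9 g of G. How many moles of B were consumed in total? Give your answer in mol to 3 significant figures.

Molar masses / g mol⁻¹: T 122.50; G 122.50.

1.93 mol

n(T) = 154 / 122.50 = 1.257 mol
n(G) = 82.9 / 122.50 = 0.6767 mol
n(B) via (i) = (1/1)×1.257 = 1.257 mol
n(B) via (ii) = (1/1)×0.6767 = 0.6767 mol
total n(B) = 1.257 + 0.6767 = 1.934 mol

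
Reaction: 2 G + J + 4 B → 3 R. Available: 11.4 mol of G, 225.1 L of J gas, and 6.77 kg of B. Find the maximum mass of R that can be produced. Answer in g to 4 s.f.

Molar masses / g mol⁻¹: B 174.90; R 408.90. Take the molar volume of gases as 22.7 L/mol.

n(G) = 11.40 mol
n(J) = 225.1 / 22.7 = 9.916 mol
n(B) = 6.770×1000 / 174.90 = 38.71 mol
n/ν → G: 5.700, J: 9.916, B: 9.678; G is limiting.
n(R) = (3/2) × 11.40 = 17.10 mol
mass = 17.10 × 408.90 = 6992 g

6992 g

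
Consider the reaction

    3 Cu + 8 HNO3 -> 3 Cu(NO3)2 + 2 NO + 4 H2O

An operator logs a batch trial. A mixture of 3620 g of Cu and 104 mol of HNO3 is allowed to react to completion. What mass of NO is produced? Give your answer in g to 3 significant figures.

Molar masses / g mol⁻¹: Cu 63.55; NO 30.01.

780 g

n(Cu) = 3620 / 63.55 = 56.96 mol
n(HNO3) = 104.0 mol
n/ν for Cu = 56.96/3 = 18.99
n/ν for HNO3 = 104.0/8 = 13.00
Smallest n/ν is HNO3 → limiting reagent.
n(NO) = (2/8) × 104.0 = 26.00 mol
mass = 26.00 × 30.01 = 780.3 g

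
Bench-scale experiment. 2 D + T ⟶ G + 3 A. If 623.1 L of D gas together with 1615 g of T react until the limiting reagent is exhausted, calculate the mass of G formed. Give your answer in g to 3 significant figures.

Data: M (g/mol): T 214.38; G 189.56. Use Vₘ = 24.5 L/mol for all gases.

n(D) = 623.1 / 24.5 = 25.43 mol
n(T) = 1615 / 214.38 = 7.533 mol
n/ν for D = 25.43/2 = 12.72
n/ν for T = 7.533/1 = 7.533
Smallest n/ν is T → limiting reagent.
n(G) = (1/1) × 7.533 = 7.533 mol
mass = 7.533 × 189.56 = 1428 g

1430 g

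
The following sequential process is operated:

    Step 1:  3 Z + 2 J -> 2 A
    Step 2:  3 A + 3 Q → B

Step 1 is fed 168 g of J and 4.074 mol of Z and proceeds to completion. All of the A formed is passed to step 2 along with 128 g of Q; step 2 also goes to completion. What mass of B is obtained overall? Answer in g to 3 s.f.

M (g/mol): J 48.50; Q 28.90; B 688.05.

623 g

Step 1:
n(J) = 168.0 / 48.50 = 3.464 mol
n(Z) = 4.074 mol
n/ν → J: 1.732, Z: 1.358; Z is limiting.
n(A) produced = (2/3) × 4.074 = 2.716 mol
Step 2:
n(A) available = 2.716 mol
n(Q) = 128.0 / 28.90 = 4.429 mol
n/ν → A: 0.9053, Q: 1.476; A is limiting.
n(B) = (1/3) × 2.716 = 0.9053 mol
mass = 0.9053 × 688.05 = 622.9 g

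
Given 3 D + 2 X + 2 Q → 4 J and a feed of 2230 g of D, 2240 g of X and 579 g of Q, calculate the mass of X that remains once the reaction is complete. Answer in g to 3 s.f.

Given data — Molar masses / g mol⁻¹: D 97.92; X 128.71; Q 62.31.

n(D) = 2230 / 97.92 = 22.77 mol
n(X) = 2240 / 128.71 = 17.40 mol
n(Q) = 579.0 / 62.31 = 9.292 mol
n/ν for D = 22.77/3 = 7.590
n/ν for X = 17.40/2 = 8.700
n/ν for Q = 9.292/2 = 4.646
Smallest n/ν is Q → limiting reagent.
X consumed = (2/2) × 9.292 = 9.292 mol
X remaining = 17.40 − 9.292 = 8.108 mol
mass = 8.108 × 128.71 = 1044 g

1040 g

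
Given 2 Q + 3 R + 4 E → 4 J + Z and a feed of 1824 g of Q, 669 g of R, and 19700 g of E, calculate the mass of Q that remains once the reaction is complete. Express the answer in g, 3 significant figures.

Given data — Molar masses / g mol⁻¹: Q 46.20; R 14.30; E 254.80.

383 g

n(Q) = 1824 / 46.20 = 39.48 mol
n(R) = 669.0 / 14.30 = 46.78 mol
n(E) = 19700 / 254.80 = 77.32 mol
n/ν → Q: 19.74, R: 15.59, E: 19.33; R is limiting.
Q consumed = (2/3) × 46.78 = 31.19 mol
Q remaining = 39.48 − 31.19 = 8.290 mol
mass = 8.290 × 46.20 = 383.0 g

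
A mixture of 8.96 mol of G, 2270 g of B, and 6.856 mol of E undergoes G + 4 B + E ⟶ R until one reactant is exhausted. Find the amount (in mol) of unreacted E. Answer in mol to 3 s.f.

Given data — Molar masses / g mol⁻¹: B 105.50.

1.48 mol

n(G) = 8.960 mol
n(B) = 2270 / 105.50 = 21.52 mol
n(E) = 6.856 mol
n/ν for G = 8.960/1 = 8.960
n/ν for B = 21.52/4 = 5.380
n/ν for E = 6.856/1 = 6.856
Smallest n/ν is B → limiting reagent.
E consumed = (1/4) × 21.52 = 5.380 mol
E remaining = 6.856 − 5.380 = 1.476 mol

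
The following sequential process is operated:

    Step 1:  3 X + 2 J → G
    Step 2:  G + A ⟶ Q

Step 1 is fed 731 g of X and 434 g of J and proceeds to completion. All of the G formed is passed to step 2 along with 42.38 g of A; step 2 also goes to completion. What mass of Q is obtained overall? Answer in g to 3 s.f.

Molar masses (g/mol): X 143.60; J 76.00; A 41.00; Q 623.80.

645 g

Step 1:
n(X) = 731.0 / 143.60 = 5.091 mol
n(J) = 434.0 / 76.00 = 5.711 mol
n/ν → X: 1.697, J: 2.856; X is limiting.
n(G) produced = (1/3) × 5.091 = 1.697 mol
Step 2:
n(G) available = 1.697 mol
n(A) = 42.38 / 41.00 = 1.034 mol
n/ν → G: 1.697, A: 1.034; A is limiting.
n(Q) = (1/1) × 1.034 = 1.034 mol
mass = 1.034 × 623.80 = 645.0 g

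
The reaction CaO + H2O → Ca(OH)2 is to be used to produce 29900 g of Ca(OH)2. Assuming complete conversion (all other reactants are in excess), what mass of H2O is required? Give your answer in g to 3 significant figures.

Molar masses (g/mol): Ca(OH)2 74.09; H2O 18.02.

n(Ca(OH)2) = 29900 / 74.09 = 403.6 mol
n(H2O) = (1/1) × 403.6 = 403.6 mol
mass = 403.6 × 18.02 = 7273 g

7270 g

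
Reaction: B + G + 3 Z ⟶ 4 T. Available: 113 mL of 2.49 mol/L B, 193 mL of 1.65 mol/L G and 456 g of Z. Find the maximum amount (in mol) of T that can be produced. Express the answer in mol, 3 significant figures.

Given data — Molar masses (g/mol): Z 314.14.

1.13 mol

n(B) = 2.49 × 113.0/1000 = 0.2814 mol
n(G) = 1.65 × 193.0/1000 = 0.3185 mol
n(Z) = 456.0 / 314.14 = 1.452 mol
n/ν → B: 0.2814, G: 0.3185, Z: 0.4840; B is limiting.
n(T) = (4/1) × 0.2814 = 1.126 mol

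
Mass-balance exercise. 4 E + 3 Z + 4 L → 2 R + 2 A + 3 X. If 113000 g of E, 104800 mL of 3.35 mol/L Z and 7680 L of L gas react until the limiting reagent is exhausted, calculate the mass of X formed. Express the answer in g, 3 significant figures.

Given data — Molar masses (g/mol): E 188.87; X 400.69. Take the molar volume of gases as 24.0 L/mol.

n(E) = 113000 / 188.87 = 598.3 mol
n(Z) = 3.35 × 104800/1000 = 351.1 mol
n(L) = 7680 / 24.0 = 320.0 mol
n/ν for E = 598.3/4 = 149.6
n/ν for Z = 351.1/3 = 117.0
n/ν for L = 320.0/4 = 80.00
Smallest n/ν is L → limiting reagent.
n(X) = (3/4) × 320.0 = 240.0 mol
mass = 240.0 × 400.69 = 96170 g

96200 g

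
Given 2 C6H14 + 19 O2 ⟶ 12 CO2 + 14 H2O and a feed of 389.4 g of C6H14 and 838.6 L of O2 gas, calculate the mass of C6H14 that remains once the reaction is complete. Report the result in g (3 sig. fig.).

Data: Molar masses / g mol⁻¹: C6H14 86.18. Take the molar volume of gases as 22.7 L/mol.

n(C6H14) = 389.4 / 86.18 = 4.518 mol
n(O2) = 838.6 / 22.7 = 36.94 mol
n/ν for C6H14 = 4.518/2 = 2.259
n/ν for O2 = 36.94/19 = 1.944
Smallest n/ν is O2 → limiting reagent.
C6H14 consumed = (2/19) × 36.94 = 3.888 mol
C6H14 remaining = 4.518 − 3.888 = 0.6300 mol
mass = 0.6300 × 86.18 = 54.29 g

54.3 g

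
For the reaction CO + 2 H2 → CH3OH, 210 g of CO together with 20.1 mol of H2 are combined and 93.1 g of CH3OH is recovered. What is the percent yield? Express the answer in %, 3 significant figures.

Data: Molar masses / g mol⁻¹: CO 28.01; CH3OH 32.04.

38.8 %

n(CO) = 210.0 / 28.01 = 7.497 mol
n(H2) = 20.10 mol
n/ν for CO = 7.497/1 = 7.497
n/ν for H2 = 20.10/2 = 10.05
Smallest n/ν is CO → limiting reagent.
theoretical n(CH3OH) = (1/1) × 7.497 = 7.497 mol → 240.2 g
% yield = 93.1 / 240.2 × 100 = 38.76 %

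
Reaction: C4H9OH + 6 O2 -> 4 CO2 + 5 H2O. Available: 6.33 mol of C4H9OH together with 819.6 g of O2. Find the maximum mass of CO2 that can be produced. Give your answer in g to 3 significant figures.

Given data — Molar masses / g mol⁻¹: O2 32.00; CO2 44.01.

751 g

n(C4H9OH) = 6.330 mol
n(O2) = 819.6 / 32.00 = 25.61 mol
n/ν → C4H9OH: 6.330, O2: 4.268; O2 is limiting.
n(CO2) = (4/6) × 25.61 = 17.07 mol
mass = 17.07 × 44.01 = 751.3 g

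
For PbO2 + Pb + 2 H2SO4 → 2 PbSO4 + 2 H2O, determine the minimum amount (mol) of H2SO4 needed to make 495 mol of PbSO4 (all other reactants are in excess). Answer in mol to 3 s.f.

495 mol

n(PbSO4) = 495.0 mol
n(H2SO4) = (2/2) × 495.0 = 495.0 mol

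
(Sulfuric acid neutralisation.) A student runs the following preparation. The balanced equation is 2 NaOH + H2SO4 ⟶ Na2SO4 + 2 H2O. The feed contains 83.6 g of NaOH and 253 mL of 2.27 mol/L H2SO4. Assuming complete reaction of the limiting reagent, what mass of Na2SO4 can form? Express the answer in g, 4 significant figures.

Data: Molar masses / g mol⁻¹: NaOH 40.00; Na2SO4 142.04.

n(NaOH) = 83.60 / 40.00 = 2.090 mol
n(H2SO4) = 2.27 × 253.0/1000 = 0.5743 mol
n/ν → NaOH: 1.045, H2SO4: 0.5743; H2SO4 is limiting.
n(Na2SO4) = (1/1) × 0.5743 = 0.5743 mol
mass = 0.5743 × 142.04 = 81.57 g

81.57 g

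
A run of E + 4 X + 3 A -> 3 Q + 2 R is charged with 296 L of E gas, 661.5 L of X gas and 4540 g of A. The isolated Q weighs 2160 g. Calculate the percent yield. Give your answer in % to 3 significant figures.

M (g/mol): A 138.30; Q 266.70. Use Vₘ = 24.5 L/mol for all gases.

40.0 %

n(E) = 296.0 / 24.5 = 12.08 mol
n(X) = 661.5 / 24.5 = 27.00 mol
n(A) = 4540 / 138.30 = 32.83 mol
n/ν for E = 12.08/1 = 12.08
n/ν for X = 27.00/4 = 6.750
n/ν for A = 32.83/3 = 10.94
Smallest n/ν is X → limiting reagent.
theoretical n(Q) = (3/4) × 27.00 = 20.25 mol → 5401 g
% yield = 2160 / 5401 × 100 = 39.99 %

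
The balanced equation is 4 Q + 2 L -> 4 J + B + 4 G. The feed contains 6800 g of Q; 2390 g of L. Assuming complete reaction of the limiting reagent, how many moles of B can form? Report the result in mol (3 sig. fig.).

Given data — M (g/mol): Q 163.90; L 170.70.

n(Q) = 6800 / 163.90 = 41.49 mol
n(L) = 2390 / 170.70 = 14.00 mol
n/ν for Q = 41.49/4 = 10.37
n/ν for L = 14.00/2 = 7.000
Smallest n/ν is L → limiting reagent.
n(B) = (1/2) × 14.00 = 7.000 mol

7.00 mol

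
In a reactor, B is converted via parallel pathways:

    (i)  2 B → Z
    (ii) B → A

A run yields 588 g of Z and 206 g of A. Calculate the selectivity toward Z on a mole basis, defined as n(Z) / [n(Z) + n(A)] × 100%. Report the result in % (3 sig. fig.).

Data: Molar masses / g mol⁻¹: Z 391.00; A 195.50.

58.8 %

n(Z) = 588 / 391.00 = 1.504 mol
n(A) = 206 / 195.50 = 1.054 mol
selectivity = 1.504/(1.504+1.054) × 100 = 58.80 %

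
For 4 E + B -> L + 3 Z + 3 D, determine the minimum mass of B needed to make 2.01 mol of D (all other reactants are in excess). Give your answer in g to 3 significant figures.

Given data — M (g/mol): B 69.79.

n(D) = 2.010 mol
n(B) = (1/3) × 2.010 = 0.6700 mol
mass = 0.6700 × 69.79 = 46.76 g

46.8 g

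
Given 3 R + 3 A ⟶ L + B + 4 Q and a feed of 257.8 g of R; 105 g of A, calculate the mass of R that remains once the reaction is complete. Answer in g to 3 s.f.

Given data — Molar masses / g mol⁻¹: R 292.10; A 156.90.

n(R) = 257.8 / 292.10 = 0.8826 mol
n(A) = 105.0 / 156.90 = 0.6692 mol
n/ν for R = 0.8826/3 = 0.2942
n/ν for A = 0.6692/3 = 0.2231
Smallest n/ν is A → limiting reagent.
R consumed = (3/3) × 0.6692 = 0.6692 mol
R remaining = 0.8826 − 0.6692 = 0.2134 mol
mass = 0.2134 × 292.10 = 62.33 g

62.3 g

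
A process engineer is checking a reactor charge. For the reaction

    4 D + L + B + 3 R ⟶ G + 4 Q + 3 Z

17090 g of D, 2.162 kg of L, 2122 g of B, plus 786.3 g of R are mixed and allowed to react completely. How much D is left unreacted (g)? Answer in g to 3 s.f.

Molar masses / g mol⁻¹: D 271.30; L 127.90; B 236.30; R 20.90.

7340 g

n(D) = 17090 / 271.30 = 62.99 mol
n(L) = 2.162×1000 / 127.90 = 16.90 mol
n(B) = 2122 / 236.30 = 8.980 mol
n(R) = 786.3 / 20.90 = 37.62 mol
n/ν for D = 62.99/4 = 15.75
n/ν for L = 16.90/1 = 16.90
n/ν for B = 8.980/1 = 8.980
n/ν for R = 37.62/3 = 12.54
Smallest n/ν is B → limiting reagent.
D consumed = (4/1) × 8.980 = 35.92 mol
D remaining = 62.99 − 35.92 = 27.07 mol
mass = 27.07 × 271.30 = 7344 g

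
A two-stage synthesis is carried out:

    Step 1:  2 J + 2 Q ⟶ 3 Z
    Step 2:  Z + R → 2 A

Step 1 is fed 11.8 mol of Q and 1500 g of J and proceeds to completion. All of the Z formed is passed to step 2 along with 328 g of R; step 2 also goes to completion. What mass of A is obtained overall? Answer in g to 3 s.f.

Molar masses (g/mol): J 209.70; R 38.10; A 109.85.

1890 g

Step 1:
n(Q) = 11.80 mol
n(J) = 1500 / 209.70 = 7.153 mol
n/ν for Q = 11.80/2 = 5.900
n/ν for J = 7.153/2 = 3.577
Smallest n/ν is J → limiting reagent.
n(Z) produced = (3/2) × 7.153 = 10.73 mol
Step 2:
n(Z) available = 10.73 mol
n(R) = 328.0 / 38.10 = 8.609 mol
n/ν for Z = 10.73/1 = 10.73
n/ν for R = 8.609/1 = 8.609
Smallest n/ν is R → limiting reagent.
n(A) = (2/1) × 8.609 = 17.22 mol
mass = 17.22 × 109.85 = 1892 g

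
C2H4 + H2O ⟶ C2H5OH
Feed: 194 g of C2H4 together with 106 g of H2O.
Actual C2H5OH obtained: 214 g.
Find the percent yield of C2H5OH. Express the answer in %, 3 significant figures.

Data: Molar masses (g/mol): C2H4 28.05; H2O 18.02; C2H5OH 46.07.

79.0 %

n(C2H4) = 194.0 / 28.05 = 6.916 mol
n(H2O) = 106.0 / 18.02 = 5.882 mol
n/ν for C2H4 = 6.916/1 = 6.916
n/ν for H2O = 5.882/1 = 5.882
Smallest n/ν is H2O → limiting reagent.
theoretical n(C2H5OH) = (1/1) × 5.882 = 5.882 mol → 271.0 g
% yield = 214 / 271.0 × 100 = 78.97 %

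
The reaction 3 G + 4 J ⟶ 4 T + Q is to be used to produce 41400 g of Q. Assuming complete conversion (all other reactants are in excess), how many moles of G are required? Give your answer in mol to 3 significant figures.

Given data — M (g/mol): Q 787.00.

n(Q) = 41400 / 787.00 = 52.60 mol
n(G) = (3/1) × 52.60 = 157.8 mol

158 mol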